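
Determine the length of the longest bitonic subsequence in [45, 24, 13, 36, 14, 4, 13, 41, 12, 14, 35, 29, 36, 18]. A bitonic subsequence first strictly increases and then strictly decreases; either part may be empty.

Let inc[i] be the LIS ending at i and dec[i] the longest strictly decreasing subsequence starting at i. inc = [1, 1, 1, 2, 2, 1, 2, 3, 2, 3, 4, 4, 5, 4], dec = [5, 4, 2, 4, 3, 1, 2, 4, 1, 1, 3, 2, 2, 1].
max_i inc[i]+dec[i]−1 = 6, with one witness 24, 36, 41, 35, 29, 18.

6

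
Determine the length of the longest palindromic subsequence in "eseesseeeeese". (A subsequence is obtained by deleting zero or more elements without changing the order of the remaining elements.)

11

Using dp[i][j] = 2 + dp[i+1][j−1] if the ends match, else max(dp[i+1][j], dp[i][j−1]):
dp[1][13] = 11. A witness is eseeeeeeese at positions 1,2,3,4,7,8,9,10,11,12,13.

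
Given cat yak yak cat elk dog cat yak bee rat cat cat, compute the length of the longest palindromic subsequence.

7

Using dp[i][j] = 2 + dp[i+1][j−1] if the ends match, else max(dp[i+1][j], dp[i][j−1]):
dp[1][12] = 7. A witness is cat yak cat dog cat yak cat at positions 1,3,4,6,7,8,12.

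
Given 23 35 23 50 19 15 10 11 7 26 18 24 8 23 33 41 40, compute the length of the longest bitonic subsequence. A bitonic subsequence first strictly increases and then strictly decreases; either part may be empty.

7

One longest bitonic subsequence is 23, 35, 23, 19, 15, 11, 8 (positions 1,2,3,5,6,8,13): it rises to 35 then falls. Length 7 is optimal.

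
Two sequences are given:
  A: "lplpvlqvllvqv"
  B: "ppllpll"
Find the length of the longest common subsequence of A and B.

5

Backtracking the LCS table gives one alignment: l (A1,B3) → l (A3,B4) → p (A4,B5) → l (A9,B6) → l (A10,B7).
So the longest common subsequence has length 5.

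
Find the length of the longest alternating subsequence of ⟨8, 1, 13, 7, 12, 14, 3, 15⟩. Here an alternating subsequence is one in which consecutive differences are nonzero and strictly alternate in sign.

7

A longest alternating subsequence is 8, 1, 13, 7, 12, 3, 15 (positions 1,2,3,4,5,7,8); its 6 consecutive differences strictly alternate in sign, and length 7 is optimal.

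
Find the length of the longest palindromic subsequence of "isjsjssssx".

Using dp[i][j] = 2 + dp[i+1][j−1] if the ends match, else max(dp[i+1][j], dp[i][j−1]):
dp[1][10] = 6. A witness is ssssss at positions 2,4,6,7,8,9.

6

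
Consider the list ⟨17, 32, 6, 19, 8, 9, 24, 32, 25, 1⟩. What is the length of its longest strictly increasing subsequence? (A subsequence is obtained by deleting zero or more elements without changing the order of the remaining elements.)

5

One longest increasing subsequence is 6, 8, 9, 24, 32 (positions 3,5,6,7,8), of length 5; no longer one exists.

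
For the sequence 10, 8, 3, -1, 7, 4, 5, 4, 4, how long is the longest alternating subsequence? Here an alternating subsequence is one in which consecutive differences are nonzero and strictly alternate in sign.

A longest alternating subsequence is 10, 3, 7, 4, 5, 4 (positions 1,3,5,6,7,8); its 5 consecutive differences strictly alternate in sign, and length 6 is optimal.

6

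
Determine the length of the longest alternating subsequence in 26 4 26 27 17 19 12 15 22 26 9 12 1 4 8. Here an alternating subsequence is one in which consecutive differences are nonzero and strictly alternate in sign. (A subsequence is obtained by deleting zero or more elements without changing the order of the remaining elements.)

11

Track the best alternating length ending on an up-step vs a down-step at each position: up/down = 1/1, 1/2, 3/1, 3/1, 3/4, 5/4, 3/6, 7/6, 7/4, 7/4, 3/8, 9/8, 1/10, 11/10, 11/10.
The maximum over both is 11; one such subsequence is 26, 4, 26, 17, 19, 12, 15, 9, 12, 1, 4.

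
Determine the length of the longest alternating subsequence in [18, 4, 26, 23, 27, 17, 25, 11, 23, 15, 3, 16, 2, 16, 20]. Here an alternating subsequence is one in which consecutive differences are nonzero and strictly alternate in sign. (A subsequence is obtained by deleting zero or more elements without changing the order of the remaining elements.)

A longest alternating subsequence is 18, 4, 26, 23, 27, 17, 25, 11, 23, 15, 16, 2, 16 (positions 1,2,3,4,5,6,7,8,9,10,12,13,14); its 12 consecutive differences strictly alternate in sign, and length 13 is optimal.

13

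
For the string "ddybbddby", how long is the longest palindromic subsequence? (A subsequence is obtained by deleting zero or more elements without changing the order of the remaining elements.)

Using dp[i][j] = 2 + dp[i+1][j−1] if the ends match, else max(dp[i+1][j], dp[i][j−1]):
dp[1][9] = 6. A witness is ybddby at positions 3,4,6,7,8,9.

6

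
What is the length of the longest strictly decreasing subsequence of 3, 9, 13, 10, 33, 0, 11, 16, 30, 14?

3

One longest decreasing subsequence is 13, 10, 0 (positions 3,4,6), of length 3; no longer one exists.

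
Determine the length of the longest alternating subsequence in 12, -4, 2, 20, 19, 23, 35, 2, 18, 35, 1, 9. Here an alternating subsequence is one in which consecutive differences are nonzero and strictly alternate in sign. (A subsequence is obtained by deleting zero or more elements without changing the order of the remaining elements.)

9

Track the best alternating length ending on an up-step vs a down-step at each position: up/down = 1/1, 1/2, 3/2, 3/1, 3/4, 5/1, 5/1, 3/6, 7/6, 7/1, 3/8, 9/8.
The maximum over both is 9; one such subsequence is 12, -4, 20, 19, 23, 2, 18, 1, 9.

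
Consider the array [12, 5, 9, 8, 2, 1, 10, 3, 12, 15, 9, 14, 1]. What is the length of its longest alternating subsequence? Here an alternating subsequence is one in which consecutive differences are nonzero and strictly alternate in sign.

10

Track the best alternating length ending on an up-step vs a down-step at each position: up/down = 1/1, 1/2, 3/2, 3/4, 1/4, 1/4, 5/2, 5/6, 7/1, 7/1, 7/8, 9/8, 1/10.
The maximum over both is 10; one such subsequence is 12, 5, 9, 8, 10, 3, 12, 9, 14, 1.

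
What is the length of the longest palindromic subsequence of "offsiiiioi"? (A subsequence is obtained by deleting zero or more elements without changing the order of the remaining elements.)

6

Using dp[i][j] = 2 + dp[i+1][j−1] if the ends match, else max(dp[i+1][j], dp[i][j−1]):
dp[1][10] = 6. A witness is oiiiio at positions 1,5,6,7,8,9.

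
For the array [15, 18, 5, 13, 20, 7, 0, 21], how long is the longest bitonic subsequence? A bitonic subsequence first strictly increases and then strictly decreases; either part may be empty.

5

One longest bitonic subsequence is 15, 18, 13, 7, 0 (positions 1,2,4,6,7): it rises to 18 then falls. Length 5 is optimal.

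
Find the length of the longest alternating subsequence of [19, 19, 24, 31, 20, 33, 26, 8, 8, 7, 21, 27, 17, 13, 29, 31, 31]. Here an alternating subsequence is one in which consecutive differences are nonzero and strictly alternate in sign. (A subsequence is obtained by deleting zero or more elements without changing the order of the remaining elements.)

8

Track the best alternating length ending on an up-step vs a down-step at each position: up/down = 1/1, 1/1, 2/1, 2/1, 2/3, 4/1, 4/5, 1/5, 1/5, 1/5, 6/5, 6/5, 6/7, 6/7, 8/5, 8/5, 8/5.
The maximum over both is 8; one such subsequence is 19, 24, 20, 33, 8, 21, 17, 29.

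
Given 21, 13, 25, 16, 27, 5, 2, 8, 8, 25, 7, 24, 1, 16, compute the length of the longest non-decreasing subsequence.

4

Let dp[i] be the longest non-decreasing subsequence ending at position i. Then dp = [1, 1, 2, 2, 3, 1, 1, 2, 3, 4, 2, 4, 1, 4].
The maximum is 4; one witness is 5, 8, 8, 25 at positions 6,8,9,10.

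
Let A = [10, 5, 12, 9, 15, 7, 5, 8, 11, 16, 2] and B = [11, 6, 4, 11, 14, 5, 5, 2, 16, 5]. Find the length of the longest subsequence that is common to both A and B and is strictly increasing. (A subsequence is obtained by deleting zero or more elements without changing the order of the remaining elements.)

A longest common strictly increasing subsequence is 11, 16 (length 2); it appears in order in both A and B, and no longer such subsequence exists.

2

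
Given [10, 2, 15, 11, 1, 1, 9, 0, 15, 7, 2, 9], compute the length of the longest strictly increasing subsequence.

One longest increasing subsequence is 10, 11, 15 (positions 1,4,9), of length 3; no longer one exists.

3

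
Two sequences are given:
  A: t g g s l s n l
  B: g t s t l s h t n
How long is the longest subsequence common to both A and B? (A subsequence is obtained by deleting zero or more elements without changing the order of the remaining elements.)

5

Backtracking the LCS table gives one alignment: t (A1,B2) → s (A4,B3) → l (A5,B5) → s (A6,B6) → n (A7,B9).
So the longest common subsequence has length 5.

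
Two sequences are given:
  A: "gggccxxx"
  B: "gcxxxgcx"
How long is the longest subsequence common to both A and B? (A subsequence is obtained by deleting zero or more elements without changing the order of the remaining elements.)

A longest common subsequence is gcxxx (length 5); the LCS DP confirms no longer common subsequence exists.

5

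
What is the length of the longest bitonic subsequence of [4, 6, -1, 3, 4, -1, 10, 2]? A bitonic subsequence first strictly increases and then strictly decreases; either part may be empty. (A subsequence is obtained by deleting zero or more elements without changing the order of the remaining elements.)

Let inc[i] be the LIS ending at i and dec[i] the longest strictly decreasing subsequence starting at i. inc = [1, 2, 1, 2, 3, 1, 4, 2], dec = [3, 3, 1, 2, 2, 1, 2, 1].
max_i inc[i]+dec[i]−1 = 5, with one witness -1, 3, 4, 10, 2.

5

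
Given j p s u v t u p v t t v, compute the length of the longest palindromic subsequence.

One longest palindromic subsequence is vtttv (positions 5,6,10,11,12); it reads the same forward and backward, and the interval DP gives dp[1][12] = 5.

5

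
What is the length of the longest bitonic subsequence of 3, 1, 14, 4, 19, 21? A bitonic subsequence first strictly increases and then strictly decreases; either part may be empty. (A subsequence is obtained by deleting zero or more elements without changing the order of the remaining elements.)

4

One longest bitonic subsequence is 3, 14, 19, 21 (positions 1,3,5,6): it rises to 21 then falls. Length 4 is optimal.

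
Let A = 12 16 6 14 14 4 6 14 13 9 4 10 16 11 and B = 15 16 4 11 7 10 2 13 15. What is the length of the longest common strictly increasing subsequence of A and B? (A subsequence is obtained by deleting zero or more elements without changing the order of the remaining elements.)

For each value that appears in both, track the longest common increasing run ending there.
The best achievable length is 2; one witness is 4, 11 (A-positions 6,14, B-positions 3,4).

2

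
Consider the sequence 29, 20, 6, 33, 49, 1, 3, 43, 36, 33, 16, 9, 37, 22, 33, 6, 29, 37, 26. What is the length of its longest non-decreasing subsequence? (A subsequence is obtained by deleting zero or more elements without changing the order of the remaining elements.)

6

Let dp[i] be the longest non-decreasing subsequence ending at position i. Then dp = [1, 1, 1, 2, 3, 1, 2, 3, 3, 3, 3, 3, 4, 4, 5, 3, 5, 6, 5].
The maximum is 6; one witness is 1, 3, 16, 22, 33, 37 at positions 6,7,11,14,15,18.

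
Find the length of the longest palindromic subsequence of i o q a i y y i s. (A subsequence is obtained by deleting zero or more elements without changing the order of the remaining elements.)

4

One longest palindromic subsequence is iyyi (positions 5,6,7,8); it reads the same forward and backward, and the interval DP gives dp[1][9] = 4.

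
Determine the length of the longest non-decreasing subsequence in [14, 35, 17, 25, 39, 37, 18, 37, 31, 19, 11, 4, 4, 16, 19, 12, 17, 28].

Let dp[i] be the longest non-decreasing subsequence ending at position i. Then dp = [1, 2, 2, 3, 4, 4, 3, 5, 4, 4, 1, 1, 2, 3, 5, 3, 4, 6].
The maximum is 6; one witness is 14, 17, 18, 19, 19, 28 at positions 1,3,7,10,15,18.

6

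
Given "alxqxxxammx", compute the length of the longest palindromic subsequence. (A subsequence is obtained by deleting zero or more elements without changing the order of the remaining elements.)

6

Using dp[i][j] = 2 + dp[i+1][j−1] if the ends match, else max(dp[i+1][j], dp[i][j−1]):
dp[1][11] = 6. A witness is axxxxa at positions 1,3,5,6,7,8.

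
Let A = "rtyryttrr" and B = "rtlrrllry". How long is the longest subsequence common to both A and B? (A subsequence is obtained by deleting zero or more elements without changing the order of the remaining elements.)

5

A longest common subsequence is rtrrr (length 5); the LCS DP confirms no longer common subsequence exists.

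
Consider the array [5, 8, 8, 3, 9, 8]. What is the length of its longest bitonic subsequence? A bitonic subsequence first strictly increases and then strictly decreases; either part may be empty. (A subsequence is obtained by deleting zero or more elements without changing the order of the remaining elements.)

4

One longest bitonic subsequence is 5, 8, 9, 8 (positions 1,2,5,6): it rises to 9 then falls. Length 4 is optimal.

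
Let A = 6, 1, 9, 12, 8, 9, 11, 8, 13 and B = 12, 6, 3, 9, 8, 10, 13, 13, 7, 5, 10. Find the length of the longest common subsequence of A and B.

A longest common subsequence is 6, 9, 8, 13 (length 4); the LCS DP confirms no longer common subsequence exists.

4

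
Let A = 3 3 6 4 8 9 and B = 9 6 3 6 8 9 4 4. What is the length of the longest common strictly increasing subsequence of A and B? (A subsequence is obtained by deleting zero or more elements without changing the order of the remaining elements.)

4

For each value that appears in both, track the longest common increasing run ending there.
The best achievable length is 4; one witness is 3, 6, 8, 9 (A-positions 1,3,5,6, B-positions 3,4,5,6).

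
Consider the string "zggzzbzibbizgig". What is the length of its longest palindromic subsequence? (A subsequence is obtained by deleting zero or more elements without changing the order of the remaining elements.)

One longest palindromic subsequence is ggzibbizgg (positions 2,3,4,8,9,10,11,12,13,15); it reads the same forward and backward, and the interval DP gives dp[1][15] = 10.

10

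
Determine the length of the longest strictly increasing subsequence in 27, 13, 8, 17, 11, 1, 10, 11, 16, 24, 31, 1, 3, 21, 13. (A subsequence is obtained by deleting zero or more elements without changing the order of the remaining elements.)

Let dp[i] be the longest increasing subsequence ending at position i. Then dp = [1, 1, 1, 2, 2, 1, 2, 3, 4, 5, 6, 1, 2, 5, 4].
The maximum is 6; one witness is 8, 10, 11, 16, 24, 31 at positions 3,7,8,9,10,11.

6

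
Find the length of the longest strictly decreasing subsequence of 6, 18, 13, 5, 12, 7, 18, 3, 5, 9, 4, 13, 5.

Let dp[i] be the longest decreasing subsequence ending at position i. Then dp = [1, 1, 2, 3, 3, 4, 1, 5, 5, 4, 6, 2, 5].
The maximum is 6; one witness is 18, 13, 12, 7, 5, 4 at positions 2,3,5,6,9,11.

6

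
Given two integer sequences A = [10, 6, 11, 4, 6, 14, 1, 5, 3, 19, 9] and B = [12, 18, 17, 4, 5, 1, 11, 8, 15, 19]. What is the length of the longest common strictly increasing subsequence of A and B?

3

A longest common strictly increasing subsequence is 4, 5, 19 (length 3); it appears in order in both A and B, and no longer such subsequence exists.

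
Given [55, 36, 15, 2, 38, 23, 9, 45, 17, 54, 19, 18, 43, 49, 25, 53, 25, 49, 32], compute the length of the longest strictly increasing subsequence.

Scanning left to right, the best length ending at each element is: 55→1, 36→1, 15→1, 2→1, 38→2, 23→2, 9→2, 45→3, 17→3, 54→4, 19→4, 18→4, 43→5, 49→6, 25→5, 53→7, 25→5, 49→6, 32→6.
So the longest increasing subsequence has length 7, e.g. 2, 9, 17, 19, 43, 49, 53.

7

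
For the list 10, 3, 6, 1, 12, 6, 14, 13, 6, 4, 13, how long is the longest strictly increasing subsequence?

4

Scanning left to right, the best length ending at each element is: 10→1, 3→1, 6→2, 1→1, 12→3, 6→2, 14→4, 13→4, 6→2, 4→2, 13→4.
So the longest increasing subsequence has length 4, e.g. 3, 6, 12, 14.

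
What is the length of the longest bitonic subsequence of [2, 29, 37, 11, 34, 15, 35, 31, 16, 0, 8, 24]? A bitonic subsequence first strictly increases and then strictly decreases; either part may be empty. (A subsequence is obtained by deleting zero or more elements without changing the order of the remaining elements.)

Let inc[i] be the LIS ending at i and dec[i] the longest strictly decreasing subsequence starting at i. inc = [1, 2, 3, 2, 3, 3, 4, 4, 4, 1, 2, 5], dec = [2, 3, 5, 2, 4, 2, 4, 3, 2, 1, 1, 1].
max_i inc[i]+dec[i]−1 = 7, with one witness 2, 29, 37, 35, 31, 16, 8.

7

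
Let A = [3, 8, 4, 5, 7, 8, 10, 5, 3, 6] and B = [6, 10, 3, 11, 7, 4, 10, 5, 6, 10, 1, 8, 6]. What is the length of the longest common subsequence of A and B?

5

A longest common subsequence is 3, 4, 5, 8, 6 (length 5); the LCS DP confirms no longer common subsequence exists.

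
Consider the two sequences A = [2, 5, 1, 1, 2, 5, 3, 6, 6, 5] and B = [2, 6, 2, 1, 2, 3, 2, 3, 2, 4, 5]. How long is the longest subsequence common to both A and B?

5

A longest common subsequence is 2, 1, 2, 3, 5 (length 5); the LCS DP confirms no longer common subsequence exists.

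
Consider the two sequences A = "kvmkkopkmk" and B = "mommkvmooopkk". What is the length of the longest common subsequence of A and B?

Backtracking the LCS table gives one alignment: k (A1,B5) → v (A2,B6) → m (A3,B7) → o (A6,B10) → p (A7,B11) → k (A8,B12) → k (A10,B13).
So the longest common subsequence has length 7.

7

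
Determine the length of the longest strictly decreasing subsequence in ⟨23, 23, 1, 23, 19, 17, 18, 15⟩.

Scanning left to right, the best length ending at each element is: 23→1, 23→1, 1→2, 23→1, 19→2, 17→3, 18→3, 15→4.
So the longest decreasing subsequence has length 4, e.g. 23, 19, 17, 15.

4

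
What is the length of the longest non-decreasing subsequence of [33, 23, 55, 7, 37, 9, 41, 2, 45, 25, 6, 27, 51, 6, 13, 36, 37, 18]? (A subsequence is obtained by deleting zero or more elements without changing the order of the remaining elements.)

Let dp[i] be the longest non-decreasing subsequence ending at position i. Then dp = [1, 1, 2, 1, 2, 2, 3, 1, 4, 3, 2, 4, 5, 3, 4, 5, 6, 5].
The maximum is 6; one witness is 7, 9, 25, 27, 36, 37 at positions 4,6,10,12,16,17.

6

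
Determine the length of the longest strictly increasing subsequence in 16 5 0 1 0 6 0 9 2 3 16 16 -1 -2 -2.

Let dp[i] be the longest increasing subsequence ending at position i. Then dp = [1, 1, 1, 2, 1, 3, 1, 4, 3, 4, 5, 5, 1, 1, 1].
The maximum is 5; one witness is 0, 1, 6, 9, 16 at positions 3,4,6,8,11.

5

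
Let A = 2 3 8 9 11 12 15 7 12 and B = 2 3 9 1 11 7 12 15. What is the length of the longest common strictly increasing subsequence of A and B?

For each value that appears in both, track the longest common increasing run ending there.
The best achievable length is 6; one witness is 2, 3, 9, 11, 12, 15 (A-positions 1,2,4,5,6,7, B-positions 1,2,3,5,7,8).

6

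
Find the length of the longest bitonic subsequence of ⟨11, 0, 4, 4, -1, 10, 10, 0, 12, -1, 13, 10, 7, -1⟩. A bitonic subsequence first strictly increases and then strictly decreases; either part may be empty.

One longest bitonic subsequence is 0, 4, 10, 12, 13, 10, 7, -1 (positions 2,3,6,9,11,12,13,14): it rises to 13 then falls. Length 8 is optimal.

8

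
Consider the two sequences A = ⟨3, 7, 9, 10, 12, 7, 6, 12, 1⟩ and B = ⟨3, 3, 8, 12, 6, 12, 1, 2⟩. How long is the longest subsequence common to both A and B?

5

Backtracking the LCS table gives one alignment: 3 (A1,B2) → 12 (A5,B4) → 6 (A7,B5) → 12 (A8,B6) → 1 (A9,B7).
So the longest common subsequence has length 5.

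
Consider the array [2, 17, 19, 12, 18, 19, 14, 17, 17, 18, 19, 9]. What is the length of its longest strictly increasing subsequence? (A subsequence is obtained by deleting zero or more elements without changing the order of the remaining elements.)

One longest increasing subsequence is 2, 12, 14, 17, 18, 19 (positions 1,4,7,8,10,11), of length 6; no longer one exists.

6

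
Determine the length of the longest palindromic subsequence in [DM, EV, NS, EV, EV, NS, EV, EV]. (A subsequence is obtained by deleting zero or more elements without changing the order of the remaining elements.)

6

One longest palindromic subsequence is EV NS EV EV NS EV (positions 2,3,4,5,6,8); it reads the same forward and backward, and the interval DP gives dp[1][8] = 6.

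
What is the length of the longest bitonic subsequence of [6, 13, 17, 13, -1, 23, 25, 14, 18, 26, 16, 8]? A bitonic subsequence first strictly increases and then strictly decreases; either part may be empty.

One longest bitonic subsequence is 6, 13, 17, 23, 25, 18, 16, 8 (positions 1,2,3,6,7,9,11,12): it rises to 25 then falls. Length 8 is optimal.

8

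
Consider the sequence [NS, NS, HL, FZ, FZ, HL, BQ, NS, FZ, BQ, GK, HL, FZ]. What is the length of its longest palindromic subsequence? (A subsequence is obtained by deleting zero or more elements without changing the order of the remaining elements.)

One longest palindromic subsequence is FZ HL BQ FZ BQ HL FZ (positions 4,6,7,9,10,12,13); it reads the same forward and backward, and the interval DP gives dp[1][13] = 7.

7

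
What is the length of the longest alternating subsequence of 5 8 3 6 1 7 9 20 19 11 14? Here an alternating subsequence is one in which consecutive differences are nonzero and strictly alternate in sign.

A longest alternating subsequence is 5, 8, 3, 6, 1, 20, 11, 14 (positions 1,2,3,4,5,8,10,11); its 7 consecutive differences strictly alternate in sign, and length 8 is optimal.

8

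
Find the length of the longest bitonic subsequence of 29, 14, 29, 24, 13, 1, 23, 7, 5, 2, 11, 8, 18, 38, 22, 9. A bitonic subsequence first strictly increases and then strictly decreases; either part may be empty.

7

Let inc[i] be the LIS ending at i and dec[i] the longest strictly decreasing subsequence starting at i. inc = [1, 1, 2, 2, 1, 1, 2, 2, 2, 2, 3, 3, 4, 5, 5, 4], dec = [6, 5, 6, 5, 4, 1, 4, 3, 2, 1, 2, 1, 2, 3, 2, 1].
max_i inc[i]+dec[i]−1 = 7, with one witness 14, 29, 24, 23, 7, 5, 2.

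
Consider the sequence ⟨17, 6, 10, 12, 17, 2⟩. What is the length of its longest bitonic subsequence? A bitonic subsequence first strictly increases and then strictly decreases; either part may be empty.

5

One longest bitonic subsequence is 6, 10, 12, 17, 2 (positions 2,3,4,5,6): it rises to 17 then falls. Length 5 is optimal.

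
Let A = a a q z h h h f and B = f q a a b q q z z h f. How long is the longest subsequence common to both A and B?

A longest common subsequence is aaqzhf (length 6); the LCS DP confirms no longer common subsequence exists.

6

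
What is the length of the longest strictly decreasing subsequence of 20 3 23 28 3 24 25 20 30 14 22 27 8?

One longest decreasing subsequence is 28, 24, 20, 14, 8 (positions 4,6,8,10,13), of length 5; no longer one exists.

5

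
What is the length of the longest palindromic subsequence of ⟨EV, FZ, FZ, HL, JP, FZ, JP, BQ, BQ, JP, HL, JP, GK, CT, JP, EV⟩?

8

Using dp[i][j] = 2 + dp[i+1][j−1] if the ends match, else max(dp[i+1][j], dp[i][j−1]):
dp[1][16] = 8. A witness is EV JP JP BQ BQ JP JP EV at positions 1,5,7,8,9,12,15,16.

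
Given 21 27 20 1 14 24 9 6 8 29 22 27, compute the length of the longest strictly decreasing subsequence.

Scanning left to right, the best length ending at each element is: 21→1, 27→1, 20→2, 1→3, 14→3, 24→2, 9→4, 6→5, 8→5, 29→1, 22→3, 27→2.
So the longest decreasing subsequence has length 5, e.g. 21, 20, 14, 9, 6.

5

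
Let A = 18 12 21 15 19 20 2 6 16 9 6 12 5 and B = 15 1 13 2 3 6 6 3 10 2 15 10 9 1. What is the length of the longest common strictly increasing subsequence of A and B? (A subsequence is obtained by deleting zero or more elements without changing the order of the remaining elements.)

A longest common strictly increasing subsequence is 2, 6, 9 (length 3); it appears in order in both A and B, and no longer such subsequence exists.

3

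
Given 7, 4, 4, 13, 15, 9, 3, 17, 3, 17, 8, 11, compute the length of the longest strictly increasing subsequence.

One longest increasing subsequence is 7, 13, 15, 17 (positions 1,4,5,8), of length 4; no longer one exists.

4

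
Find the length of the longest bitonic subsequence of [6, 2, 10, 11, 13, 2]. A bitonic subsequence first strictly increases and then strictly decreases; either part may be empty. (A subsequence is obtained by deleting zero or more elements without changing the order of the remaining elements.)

5

One longest bitonic subsequence is 6, 10, 11, 13, 2 (positions 1,3,4,5,6): it rises to 13 then falls. Length 5 is optimal.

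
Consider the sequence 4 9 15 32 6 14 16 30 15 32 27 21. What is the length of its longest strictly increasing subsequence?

Let dp[i] be the longest increasing subsequence ending at position i. Then dp = [1, 2, 3, 4, 2, 3, 4, 5, 4, 6, 5, 5].
The maximum is 6; one witness is 4, 9, 15, 16, 30, 32 at positions 1,2,3,7,8,10.

6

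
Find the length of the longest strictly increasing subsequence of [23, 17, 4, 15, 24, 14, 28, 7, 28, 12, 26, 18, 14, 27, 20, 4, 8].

Let dp[i] be the longest increasing subsequence ending at position i. Then dp = [1, 1, 1, 2, 3, 2, 4, 2, 4, 3, 4, 4, 4, 5, 5, 1, 3].
The maximum is 5; one witness is 4, 15, 24, 26, 27 at positions 3,4,5,11,14.

5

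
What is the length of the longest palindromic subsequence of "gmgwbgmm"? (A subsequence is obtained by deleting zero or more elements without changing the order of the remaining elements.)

One longest palindromic subsequence is mgbgm (positions 2,3,5,6,8); it reads the same forward and backward, and the interval DP gives dp[1][8] = 5.

5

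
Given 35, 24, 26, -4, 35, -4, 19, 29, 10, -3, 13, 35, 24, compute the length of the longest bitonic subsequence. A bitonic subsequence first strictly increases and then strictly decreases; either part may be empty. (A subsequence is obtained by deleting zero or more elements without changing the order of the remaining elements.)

One longest bitonic subsequence is 24, 26, 35, 29, 10, -3 (positions 2,3,5,8,9,10): it rises to 35 then falls. Length 6 is optimal.

6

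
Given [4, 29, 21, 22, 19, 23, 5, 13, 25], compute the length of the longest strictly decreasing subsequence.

One longest decreasing subsequence is 29, 21, 19, 5 (positions 2,3,5,7), of length 4; no longer one exists.

4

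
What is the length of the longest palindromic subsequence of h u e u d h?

5

Using dp[i][j] = 2 + dp[i+1][j−1] if the ends match, else max(dp[i+1][j], dp[i][j−1]):
dp[1][6] = 5. A witness is hueuh at positions 1,2,3,4,6.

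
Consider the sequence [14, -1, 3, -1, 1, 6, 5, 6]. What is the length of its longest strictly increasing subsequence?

4

Let dp[i] be the longest increasing subsequence ending at position i. Then dp = [1, 1, 2, 1, 2, 3, 3, 4].
The maximum is 4; one witness is -1, 3, 5, 6 at positions 2,3,7,8.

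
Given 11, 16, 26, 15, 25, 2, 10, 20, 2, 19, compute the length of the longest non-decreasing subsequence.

3

Scanning left to right, the best length ending at each element is: 11→1, 16→2, 26→3, 15→2, 25→3, 2→1, 10→2, 20→3, 2→2, 19→3.
So the longest non-decreasing subsequence has length 3, e.g. 11, 16, 26.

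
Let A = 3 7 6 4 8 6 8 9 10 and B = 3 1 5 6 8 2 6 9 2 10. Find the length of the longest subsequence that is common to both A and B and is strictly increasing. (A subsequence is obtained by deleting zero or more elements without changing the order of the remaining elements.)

For each value that appears in both, track the longest common increasing run ending there.
The best achievable length is 5; one witness is 3, 6, 8, 9, 10 (A-positions 1,3,5,8,9, B-positions 1,4,5,8,10).

5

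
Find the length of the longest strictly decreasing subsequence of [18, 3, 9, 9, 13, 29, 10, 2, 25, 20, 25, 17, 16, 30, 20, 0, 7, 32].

Scanning left to right, the best length ending at each element is: 18→1, 3→2, 9→2, 9→2, 13→2, 29→1, 10→3, 2→4, 25→2, 20→3, 25→2, 17→4, 16→5, 30→1, 20→3, 0→6, 7→6, 32→1.
So the longest decreasing subsequence has length 6, e.g. 29, 25, 20, 17, 16, 0.

6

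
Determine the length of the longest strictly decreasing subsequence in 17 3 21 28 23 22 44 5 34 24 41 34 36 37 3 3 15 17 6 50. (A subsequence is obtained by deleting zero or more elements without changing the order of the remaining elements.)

5

Scanning left to right, the best length ending at each element is: 17→1, 3→2, 21→1, 28→1, 23→2, 22→3, 44→1, 5→4, 34→2, 24→3, 41→2, 34→3, 36→3, 37→3, 3→5, 3→5, 15→4, 17→4, 6→5, 50→1.
So the longest decreasing subsequence has length 5, e.g. 28, 23, 22, 5, 3.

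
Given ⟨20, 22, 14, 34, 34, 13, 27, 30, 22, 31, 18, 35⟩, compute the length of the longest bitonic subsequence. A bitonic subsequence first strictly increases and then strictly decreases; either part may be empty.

Let inc[i] be the LIS ending at i and dec[i] the longest strictly decreasing subsequence starting at i. inc = [1, 2, 1, 3, 3, 1, 3, 4, 2, 5, 2, 6], dec = [3, 3, 2, 4, 4, 1, 3, 3, 2, 2, 1, 1].
max_i inc[i]+dec[i]−1 = 6, with one witness 20, 22, 34, 30, 22, 18.

6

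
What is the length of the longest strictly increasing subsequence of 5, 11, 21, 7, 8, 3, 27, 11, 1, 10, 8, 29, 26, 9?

Scanning left to right, the best length ending at each element is: 5→1, 11→2, 21→3, 7→2, 8→3, 3→1, 27→4, 11→4, 1→1, 10→4, 8→3, 29→5, 26→5, 9→4.
So the longest increasing subsequence has length 5, e.g. 5, 11, 21, 27, 29.

5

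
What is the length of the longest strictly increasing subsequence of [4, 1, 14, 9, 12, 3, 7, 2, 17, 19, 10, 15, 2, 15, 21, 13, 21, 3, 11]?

6

Let dp[i] be the longest increasing subsequence ending at position i. Then dp = [1, 1, 2, 2, 3, 2, 3, 2, 4, 5, 4, 5, 2, 5, 6, 5, 6, 3, 5].
The maximum is 6; one witness is 4, 9, 12, 17, 19, 21 at positions 1,4,5,9,10,15.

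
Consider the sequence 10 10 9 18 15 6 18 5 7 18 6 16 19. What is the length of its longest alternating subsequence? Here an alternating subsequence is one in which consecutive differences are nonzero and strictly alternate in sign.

Track the best alternating length ending on an up-step vs a down-step at each position: up/down = 1/1, 1/1, 1/2, 3/1, 3/4, 1/4, 5/1, 1/6, 7/6, 7/1, 7/8, 9/8, 9/1.
The maximum over both is 9; one such subsequence is 10, 9, 18, 15, 18, 5, 7, 6, 16.

9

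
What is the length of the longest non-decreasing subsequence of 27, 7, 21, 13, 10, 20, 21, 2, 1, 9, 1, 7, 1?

Scanning left to right, the best length ending at each element is: 27→1, 7→1, 21→2, 13→2, 10→2, 20→3, 21→4, 2→1, 1→1, 9→2, 1→2, 7→3, 1→3.
So the longest non-decreasing subsequence has length 4, e.g. 7, 13, 20, 21.

4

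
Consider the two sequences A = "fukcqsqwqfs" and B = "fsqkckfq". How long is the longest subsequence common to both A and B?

A longest common subsequence is fkcq (length 4); the LCS DP confirms no longer common subsequence exists.

4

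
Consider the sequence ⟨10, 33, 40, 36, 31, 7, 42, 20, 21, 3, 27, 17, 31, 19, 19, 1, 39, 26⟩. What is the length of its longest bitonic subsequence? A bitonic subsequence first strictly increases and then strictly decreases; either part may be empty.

8

One longest bitonic subsequence is 10, 33, 40, 36, 31, 27, 19, 1 (positions 1,2,3,4,5,11,15,16): it rises to 40 then falls. Length 8 is optimal.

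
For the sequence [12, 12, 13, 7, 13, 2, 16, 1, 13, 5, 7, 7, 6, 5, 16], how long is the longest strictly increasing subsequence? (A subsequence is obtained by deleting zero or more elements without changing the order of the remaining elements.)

Let dp[i] be the longest increasing subsequence ending at position i. Then dp = [1, 1, 2, 1, 2, 1, 3, 1, 2, 2, 3, 3, 3, 2, 4].
The maximum is 4; one witness is 2, 5, 7, 16 at positions 6,10,11,15.

4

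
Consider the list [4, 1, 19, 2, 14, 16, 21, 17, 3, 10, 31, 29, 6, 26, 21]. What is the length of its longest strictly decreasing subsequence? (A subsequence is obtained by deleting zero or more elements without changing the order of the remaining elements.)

One longest decreasing subsequence is 19, 14, 10, 6 (positions 3,5,10,13), of length 4; no longer one exists.

4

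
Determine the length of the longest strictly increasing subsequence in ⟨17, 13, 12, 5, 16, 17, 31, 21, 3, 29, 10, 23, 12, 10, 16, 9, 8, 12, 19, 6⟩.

5

Scanning left to right, the best length ending at each element is: 17→1, 13→1, 12→1, 5→1, 16→2, 17→3, 31→4, 21→4, 3→1, 29→5, 10→2, 23→5, 12→3, 10→2, 16→4, 9→2, 8→2, 12→3, 19→5, 6→2.
So the longest increasing subsequence has length 5, e.g. 13, 16, 17, 21, 29.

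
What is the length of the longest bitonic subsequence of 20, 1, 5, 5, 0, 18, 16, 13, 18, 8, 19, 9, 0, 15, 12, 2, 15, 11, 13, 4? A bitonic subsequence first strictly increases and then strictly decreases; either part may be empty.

9

One longest bitonic subsequence is 1, 5, 16, 18, 19, 15, 12, 11, 4 (positions 2,3,7,9,11,14,15,18,20): it rises to 19 then falls. Length 9 is optimal.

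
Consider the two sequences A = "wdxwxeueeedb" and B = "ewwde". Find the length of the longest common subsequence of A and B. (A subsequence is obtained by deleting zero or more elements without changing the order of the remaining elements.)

3

A longest common subsequence is wde (length 3); the LCS DP confirms no longer common subsequence exists.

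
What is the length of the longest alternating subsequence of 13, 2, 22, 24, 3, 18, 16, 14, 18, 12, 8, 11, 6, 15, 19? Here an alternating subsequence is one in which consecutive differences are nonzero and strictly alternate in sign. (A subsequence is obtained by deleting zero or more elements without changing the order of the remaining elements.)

11

Track the best alternating length ending on an up-step vs a down-step at each position: up/down = 1/1, 1/2, 3/1, 3/1, 3/4, 5/4, 5/6, 5/6, 7/4, 5/8, 5/8, 9/8, 5/10, 11/8, 11/4.
The maximum over both is 11; one such subsequence is 13, 2, 22, 3, 18, 16, 18, 8, 11, 6, 15.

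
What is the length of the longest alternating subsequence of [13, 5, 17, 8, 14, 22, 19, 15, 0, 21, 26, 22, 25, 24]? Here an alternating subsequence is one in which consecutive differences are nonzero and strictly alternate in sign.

10

Track the best alternating length ending on an up-step vs a down-step at each position: up/down = 1/1, 1/2, 3/1, 3/4, 5/4, 5/1, 5/6, 5/6, 1/6, 7/6, 7/1, 7/8, 9/8, 9/10.
The maximum over both is 10; one such subsequence is 13, 5, 17, 8, 22, 19, 26, 22, 25, 24.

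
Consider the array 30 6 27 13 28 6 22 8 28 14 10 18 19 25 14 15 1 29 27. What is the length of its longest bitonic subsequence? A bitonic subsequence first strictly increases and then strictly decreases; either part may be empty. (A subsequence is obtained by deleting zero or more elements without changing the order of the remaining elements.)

8

Let inc[i] be the LIS ending at i and dec[i] the longest strictly decreasing subsequence starting at i. inc = [1, 1, 2, 2, 3, 1, 3, 2, 4, 3, 3, 4, 5, 6, 4, 5, 1, 7, 7], dec = [6, 2, 5, 3, 5, 2, 4, 2, 4, 3, 2, 3, 3, 3, 2, 2, 1, 2, 1].
max_i inc[i]+dec[i]−1 = 8, with one witness 6, 13, 14, 18, 19, 25, 15, 1.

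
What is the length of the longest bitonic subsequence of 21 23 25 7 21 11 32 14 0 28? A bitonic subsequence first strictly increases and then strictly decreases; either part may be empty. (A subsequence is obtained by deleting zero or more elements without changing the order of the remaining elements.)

6

Let inc[i] be the LIS ending at i and dec[i] the longest strictly decreasing subsequence starting at i. inc = [1, 2, 3, 1, 2, 2, 4, 3, 1, 4], dec = [3, 4, 4, 2, 3, 2, 3, 2, 1, 1].
max_i inc[i]+dec[i]−1 = 6, with one witness 21, 23, 25, 21, 14, 0.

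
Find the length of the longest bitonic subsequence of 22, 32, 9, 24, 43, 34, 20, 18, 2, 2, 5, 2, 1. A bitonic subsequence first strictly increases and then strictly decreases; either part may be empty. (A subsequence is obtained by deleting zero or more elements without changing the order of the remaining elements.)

One longest bitonic subsequence is 22, 32, 43, 34, 20, 18, 5, 2, 1 (positions 1,2,5,6,7,8,11,12,13): it rises to 43 then falls. Length 9 is optimal.

9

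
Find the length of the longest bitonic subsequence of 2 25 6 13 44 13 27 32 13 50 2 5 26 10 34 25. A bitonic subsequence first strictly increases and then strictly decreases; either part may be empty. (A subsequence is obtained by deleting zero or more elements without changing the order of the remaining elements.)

8

One longest bitonic subsequence is 2, 6, 13, 27, 32, 50, 34, 25 (positions 1,3,4,7,8,10,15,16): it rises to 50 then falls. Length 8 is optimal.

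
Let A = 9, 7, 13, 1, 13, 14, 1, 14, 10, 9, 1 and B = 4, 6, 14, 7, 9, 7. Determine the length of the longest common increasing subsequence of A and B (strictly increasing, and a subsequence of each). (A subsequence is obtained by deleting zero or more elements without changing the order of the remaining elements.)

2

For each value that appears in both, track the longest common increasing run ending there.
The best achievable length is 2; one witness is 7, 9 (A-positions 2,10, B-positions 4,5).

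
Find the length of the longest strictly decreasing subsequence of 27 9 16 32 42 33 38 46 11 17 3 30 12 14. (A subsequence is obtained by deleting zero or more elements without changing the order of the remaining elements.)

4

Scanning left to right, the best length ending at each element is: 27→1, 9→2, 16→2, 32→1, 42→1, 33→2, 38→2, 46→1, 11→3, 17→3, 3→4, 30→3, 12→4, 14→4.
So the longest decreasing subsequence has length 4, e.g. 27, 16, 11, 3.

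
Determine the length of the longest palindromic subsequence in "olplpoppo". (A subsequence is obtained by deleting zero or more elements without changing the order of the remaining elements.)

One longest palindromic subsequence is oppoppo (positions 1,3,5,6,7,8,9); it reads the same forward and backward, and the interval DP gives dp[1][9] = 7.

7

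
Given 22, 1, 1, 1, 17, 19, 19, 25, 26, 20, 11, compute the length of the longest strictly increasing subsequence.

5

Let dp[i] be the longest increasing subsequence ending at position i. Then dp = [1, 1, 1, 1, 2, 3, 3, 4, 5, 4, 2].
The maximum is 5; one witness is 1, 17, 19, 25, 26 at positions 2,5,6,8,9.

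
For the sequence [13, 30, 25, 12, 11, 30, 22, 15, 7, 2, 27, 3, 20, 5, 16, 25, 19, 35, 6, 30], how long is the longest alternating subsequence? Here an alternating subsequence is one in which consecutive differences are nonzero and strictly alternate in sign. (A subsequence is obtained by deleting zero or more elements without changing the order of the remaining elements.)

A longest alternating subsequence is 13, 30, 25, 30, 22, 27, 3, 20, 5, 25, 19, 35, 6, 30 (positions 1,2,3,6,7,11,12,13,14,16,17,18,19,20); its 13 consecutive differences strictly alternate in sign, and length 14 is optimal.

14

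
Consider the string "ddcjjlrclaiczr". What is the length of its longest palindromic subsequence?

5

One longest palindromic subsequence is rcicr (positions 7,8,11,12,14); it reads the same forward and backward, and the interval DP gives dp[1][14] = 5.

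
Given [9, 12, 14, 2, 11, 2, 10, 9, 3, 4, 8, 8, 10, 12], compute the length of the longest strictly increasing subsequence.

Scanning left to right, the best length ending at each element is: 9→1, 12→2, 14→3, 2→1, 11→2, 2→1, 10→2, 9→2, 3→2, 4→3, 8→4, 8→4, 10→5, 12→6.
So the longest increasing subsequence has length 6, e.g. 2, 3, 4, 8, 10, 12.

6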